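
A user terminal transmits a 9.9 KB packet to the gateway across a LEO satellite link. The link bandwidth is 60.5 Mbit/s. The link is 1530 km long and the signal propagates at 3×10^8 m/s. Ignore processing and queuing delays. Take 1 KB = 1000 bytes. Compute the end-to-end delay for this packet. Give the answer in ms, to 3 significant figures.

L = 79200 bits.
Transmission delay = L/R = 79200 / 60500000 = 1.30909 ms.
Propagation delay = d/s = 1530000 m / 300000000 m/s = 5.1 ms.
Total = 6.41 ms.

6.41 ms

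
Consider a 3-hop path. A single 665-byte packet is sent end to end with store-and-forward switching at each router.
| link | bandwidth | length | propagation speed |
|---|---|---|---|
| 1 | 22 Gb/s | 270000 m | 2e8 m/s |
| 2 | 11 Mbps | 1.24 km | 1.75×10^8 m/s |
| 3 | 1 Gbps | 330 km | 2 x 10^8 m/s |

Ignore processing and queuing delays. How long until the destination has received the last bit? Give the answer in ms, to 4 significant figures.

3.496 ms

L = 665 × 8 = 5320 bits.
Transmission delays (L/R per hop): 0.000241818, 0.483636, 0.00532 ms; sum = 0.489198 ms.
Propagation delays (d/s per hop): 1.35, 0.00708571, 1.65 ms; sum = 3.00709 ms.
End-to-end = 3.496 ms.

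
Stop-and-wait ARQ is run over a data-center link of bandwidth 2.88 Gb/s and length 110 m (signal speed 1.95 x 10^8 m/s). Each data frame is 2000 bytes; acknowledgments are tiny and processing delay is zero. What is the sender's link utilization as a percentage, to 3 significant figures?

83.1 %

t_tx = L/R = 16000/2880000000 = 5.55556e-06 s.
t_prop = 110/195000000 = 5.64103e-07 s; RTT = 1.12821e-06 s.
Cycle = t_tx + RTT = 6.68376e-06 s.
Utilization = t_tx / cycle = 5.55556e-06/6.68376e-06 = 83.1 %.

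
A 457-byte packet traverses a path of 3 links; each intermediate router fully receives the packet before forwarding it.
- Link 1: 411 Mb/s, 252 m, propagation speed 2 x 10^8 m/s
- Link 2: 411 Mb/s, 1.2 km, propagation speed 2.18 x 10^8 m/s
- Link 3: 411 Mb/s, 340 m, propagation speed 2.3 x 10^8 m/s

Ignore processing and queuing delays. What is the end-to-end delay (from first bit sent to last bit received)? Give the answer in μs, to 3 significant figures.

34.9 μs

L = 457 × 8 = 3656 bits.
Transmission delay per hop = L/R = 3656/411000000 = 8.89538 μs; 3 hops → 26.6861 μs.
Propagation delays (d/s per hop): 1.26, 5.50459, 1.47826 μs; sum = 8.24285 μs.
End-to-end = 34.9 μs.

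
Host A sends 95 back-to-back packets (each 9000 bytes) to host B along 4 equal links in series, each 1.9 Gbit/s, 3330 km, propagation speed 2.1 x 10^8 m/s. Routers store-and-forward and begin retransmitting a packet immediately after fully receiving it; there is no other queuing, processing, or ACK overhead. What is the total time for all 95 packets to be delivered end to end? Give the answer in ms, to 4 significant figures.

Per-hop transmission t_tx = L/R = 72000/1900000000 = 0.0378947 ms.
Per-hop propagation t_prop = 3330000/210000000 = 15.8571 ms.
Pipeline fill: first packet needs 4·t_tx to clear all hops; remaining 94 packets each add one t_tx.
Total = (4+95-1)·t_tx + 4·t_prop = 98·0.0378947 + 4·15.8571 = 67.14 ms.

67.14 ms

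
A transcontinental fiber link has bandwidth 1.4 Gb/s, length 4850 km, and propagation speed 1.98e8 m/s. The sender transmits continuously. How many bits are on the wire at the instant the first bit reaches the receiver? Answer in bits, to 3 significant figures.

Propagation delay = 4850000 / 198000000 = 0.0244949 s.
BDP = R × t_prop = 1400000000 × 0.0244949 = 34292900 bits.

34300000 bits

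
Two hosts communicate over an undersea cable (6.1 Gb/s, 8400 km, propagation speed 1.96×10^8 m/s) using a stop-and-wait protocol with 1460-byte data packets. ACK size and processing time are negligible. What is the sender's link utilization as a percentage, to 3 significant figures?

0.00223 %

t_tx = L/R = 11680/6100000000 = 1.91475e-06 s.
t_prop = 8400000/196000000 = 0.0428571 s; RTT = 0.0857143 s.
Cycle = t_tx + RTT = 0.0857162 s.
Utilization = t_tx / cycle = 1.91475e-06/0.0857162 = 0.00223 %.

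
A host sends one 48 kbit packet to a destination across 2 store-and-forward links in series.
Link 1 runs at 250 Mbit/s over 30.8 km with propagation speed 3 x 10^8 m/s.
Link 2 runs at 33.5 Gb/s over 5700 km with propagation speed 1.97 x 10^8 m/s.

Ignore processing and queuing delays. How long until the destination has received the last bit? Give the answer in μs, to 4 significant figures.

29230 μs

L = 48000 bits.
Transmission delays (L/R per hop): 192, 1.43284 μs; sum = 193.433 μs.
Propagation delays (d/s per hop): 102.667, 28934 μs; sum = 29036.7 μs.
End-to-end = 29230 μs.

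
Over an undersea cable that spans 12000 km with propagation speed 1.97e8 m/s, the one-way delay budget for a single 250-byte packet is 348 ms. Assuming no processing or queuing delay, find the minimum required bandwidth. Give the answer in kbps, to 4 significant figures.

6.967 kbps

L = 2000 bits.
Propagation delay = 12000000 / 197000000 = 60.9137 ms.
Transmission budget = 348 − 60.9137 = 287.086 ms.
R ≥ L / t_tx = 2000 bits / 0.287086 s = 6.967 kbps.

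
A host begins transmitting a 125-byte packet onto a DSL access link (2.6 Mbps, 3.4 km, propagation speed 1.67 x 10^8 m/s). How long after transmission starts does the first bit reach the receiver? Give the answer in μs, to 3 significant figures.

20.4 μs

First bit experiences only propagation delay: d/s = 3400/167000000 = 20.4 μs.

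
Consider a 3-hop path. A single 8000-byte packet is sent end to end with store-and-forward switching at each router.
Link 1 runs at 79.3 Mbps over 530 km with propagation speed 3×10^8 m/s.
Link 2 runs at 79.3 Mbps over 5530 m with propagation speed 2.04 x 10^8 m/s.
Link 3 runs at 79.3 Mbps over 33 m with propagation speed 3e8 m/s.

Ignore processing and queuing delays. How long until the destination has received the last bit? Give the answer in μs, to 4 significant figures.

4215 μs

L = 8000 × 8 = 64000 bits.
Transmission delay per hop = L/R = 64000/79300000 = 807.062 μs; 3 hops → 2421.19 μs.
Propagation delays (d/s per hop): 1766.67, 27.1078, 0.11 μs; sum = 1793.88 μs.
End-to-end = 4215 μs.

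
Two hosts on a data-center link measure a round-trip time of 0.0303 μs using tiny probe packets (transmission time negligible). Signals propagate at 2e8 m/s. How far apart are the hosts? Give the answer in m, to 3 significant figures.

One-way propagation = RTT/2 = 0.01515 μs.
d = s × t = 200000000 × 1.515e-08 = 3.03 m.

3.03 m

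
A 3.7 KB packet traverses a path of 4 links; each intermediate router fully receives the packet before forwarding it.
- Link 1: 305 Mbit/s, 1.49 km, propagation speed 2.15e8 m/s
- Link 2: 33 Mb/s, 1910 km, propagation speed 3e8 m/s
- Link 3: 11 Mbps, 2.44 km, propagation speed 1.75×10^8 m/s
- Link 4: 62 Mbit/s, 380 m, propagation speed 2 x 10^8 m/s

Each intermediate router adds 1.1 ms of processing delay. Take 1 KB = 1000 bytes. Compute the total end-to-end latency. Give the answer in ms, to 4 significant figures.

L = 29600 bits.
Transmission delays (L/R per hop): 0.0970492, 0.89697, 2.69091, 0.477419 ms; sum = 4.16235 ms.
Propagation delays (d/s per hop): 0.00693023, 6.36667, 0.0139429, 0.0019 ms; sum = 6.38944 ms.
Processing at 3 router(s): 3 × 1.1 ms = 3.3 ms.
End-to-end = 13.85 ms.

13.85 ms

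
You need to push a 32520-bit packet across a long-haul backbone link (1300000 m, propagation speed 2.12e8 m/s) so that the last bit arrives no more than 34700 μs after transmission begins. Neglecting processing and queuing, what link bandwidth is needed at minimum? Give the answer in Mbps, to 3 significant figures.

1.14 Mbps

Propagation delay = 1300000 / 212000000 = 6132.08 μs.
Transmission budget = 34700 − 6132.08 = 28567.9 μs.
R ≥ L / t_tx = 32520 bits / 0.0285679 s = 1.14 Mbps.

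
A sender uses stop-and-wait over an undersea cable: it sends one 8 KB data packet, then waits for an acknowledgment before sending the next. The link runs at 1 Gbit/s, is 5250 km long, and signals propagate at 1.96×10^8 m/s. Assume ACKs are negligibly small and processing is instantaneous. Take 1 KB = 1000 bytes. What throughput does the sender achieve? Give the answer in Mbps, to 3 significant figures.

t_tx = L/R = 64000/1000000000 = 6.4e-05 s.
t_prop = 5250000/196000000 = 0.0267857 s; RTT = 0.0535714 s.
Cycle = t_tx + RTT = 0.0536354 s.
Throughput = L / cycle = 64000 / 0.0536354 = 1.19 Mbps.

1.19 Mbps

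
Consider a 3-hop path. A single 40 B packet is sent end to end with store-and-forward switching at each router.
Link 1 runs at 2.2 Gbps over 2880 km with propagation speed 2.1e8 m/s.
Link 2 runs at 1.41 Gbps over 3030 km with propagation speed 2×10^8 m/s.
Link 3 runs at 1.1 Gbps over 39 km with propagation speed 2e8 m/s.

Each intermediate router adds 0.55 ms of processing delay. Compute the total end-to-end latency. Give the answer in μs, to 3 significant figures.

L = 40 × 8 = 320 bits.
Transmission delays (L/R per hop): 0.145455, 0.22695, 0.290909 μs; sum = 0.663314 μs.
Propagation delays (d/s per hop): 13714.3, 15150, 195 μs; sum = 29059.3 μs.
Processing at 2 router(s): 2 × 0.55 ms = 1100 μs.
End-to-end = 30200 μs.

30200 μs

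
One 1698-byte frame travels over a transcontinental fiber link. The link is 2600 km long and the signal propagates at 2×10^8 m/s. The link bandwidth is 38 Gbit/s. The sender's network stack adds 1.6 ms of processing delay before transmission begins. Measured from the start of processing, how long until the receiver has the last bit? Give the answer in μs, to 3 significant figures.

L = 1698 × 8 = 13584 bits.
Transmission delay = L/R = 13584 / 38000000000 = 0.357474 μs.
Propagation delay = d/s = 2600000 m / 200000000 m/s = 13000 μs.
Plus processing delay 1.6 ms = 1600 μs.
Total = 14600 μs.

14600 μs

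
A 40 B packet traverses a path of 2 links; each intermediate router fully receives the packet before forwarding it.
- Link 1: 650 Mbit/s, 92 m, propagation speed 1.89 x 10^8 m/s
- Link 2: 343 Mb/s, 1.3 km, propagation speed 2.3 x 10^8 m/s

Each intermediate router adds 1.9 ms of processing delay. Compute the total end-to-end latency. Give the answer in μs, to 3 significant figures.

L = 40 × 8 = 320 bits.
Transmission delays (L/R per hop): 0.492308, 0.932945 μs; sum = 1.42525 μs.
Propagation delays (d/s per hop): 0.486772, 5.65217 μs; sum = 6.13895 μs.
Processing at 1 router(s): 1 × 1.9 ms = 1900 μs.
End-to-end = 1910 μs.

1910 μs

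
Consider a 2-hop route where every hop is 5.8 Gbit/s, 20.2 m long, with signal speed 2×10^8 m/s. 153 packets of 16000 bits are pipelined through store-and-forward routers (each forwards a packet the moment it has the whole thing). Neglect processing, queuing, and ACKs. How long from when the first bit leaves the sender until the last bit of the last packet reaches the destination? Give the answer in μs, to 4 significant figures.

425.0 μs

Per-hop transmission t_tx = L/R = 16000/5800000000 = 2.75862 μs.
Per-hop propagation t_prop = 20.2/200000000 = 0.101 μs.
Pipeline fill: first packet needs 2·t_tx to clear all hops; remaining 152 packets each add one t_tx.
Total = (2+153-1)·t_tx + 2·t_prop = 154·2.75862 + 2·0.101 = 425.0 μs.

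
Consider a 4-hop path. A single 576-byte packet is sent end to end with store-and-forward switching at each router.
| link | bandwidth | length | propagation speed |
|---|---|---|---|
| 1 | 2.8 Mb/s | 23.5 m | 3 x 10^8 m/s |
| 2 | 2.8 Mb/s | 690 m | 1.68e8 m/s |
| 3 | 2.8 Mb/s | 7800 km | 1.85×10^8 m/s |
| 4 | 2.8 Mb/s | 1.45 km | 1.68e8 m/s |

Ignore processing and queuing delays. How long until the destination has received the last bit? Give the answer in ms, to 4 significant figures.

L = 576 × 8 = 4608 bits.
Transmission delay per hop = L/R = 4608/2800000 = 1.64571 ms; 4 hops → 6.58286 ms.
Propagation delays (d/s per hop): 7.83333e-05, 0.00410714, 42.1622, 0.00863095 ms; sum = 42.175 ms.
End-to-end = 48.76 ms.

48.76 ms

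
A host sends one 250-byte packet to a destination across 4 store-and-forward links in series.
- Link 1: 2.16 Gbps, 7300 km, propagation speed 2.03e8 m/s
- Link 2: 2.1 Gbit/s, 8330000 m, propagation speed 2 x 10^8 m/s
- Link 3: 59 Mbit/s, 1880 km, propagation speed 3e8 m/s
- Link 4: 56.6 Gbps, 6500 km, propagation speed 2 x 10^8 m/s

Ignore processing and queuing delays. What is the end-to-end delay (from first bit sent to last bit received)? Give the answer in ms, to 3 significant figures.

L = 250 × 8 = 2000 bits.
Transmission delays (L/R per hop): 0.000925926, 0.000952381, 0.0338983, 3.53357e-05 ms; sum = 0.0358119 ms.
Propagation delays (d/s per hop): 35.9606, 41.65, 6.26667, 32.5 ms; sum = 116.377 ms.
End-to-end = 116 ms.

116 ms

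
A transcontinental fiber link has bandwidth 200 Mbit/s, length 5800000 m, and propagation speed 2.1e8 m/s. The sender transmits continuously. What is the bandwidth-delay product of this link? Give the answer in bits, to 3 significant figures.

5520000 bits

Propagation delay = 5800000 / 210000000 = 0.027619 s.
BDP = R × t_prop = 200000000 × 0.027619 = 5523810 bits.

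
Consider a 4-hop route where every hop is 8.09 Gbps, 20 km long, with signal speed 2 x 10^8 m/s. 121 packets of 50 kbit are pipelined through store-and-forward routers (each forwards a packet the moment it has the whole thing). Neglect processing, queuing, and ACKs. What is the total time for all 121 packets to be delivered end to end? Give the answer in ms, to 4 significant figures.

1.166 ms

Per-hop transmission t_tx = L/R = 50000/8090000000 = 0.00618047 ms.
Per-hop propagation t_prop = 20000/200000000 = 0.1 ms.
Pipeline fill: first packet needs 4·t_tx to clear all hops; remaining 120 packets each add one t_tx.
Total = (4+121-1)·t_tx + 4·t_prop = 124·0.00618047 + 4·0.1 = 1.166 ms.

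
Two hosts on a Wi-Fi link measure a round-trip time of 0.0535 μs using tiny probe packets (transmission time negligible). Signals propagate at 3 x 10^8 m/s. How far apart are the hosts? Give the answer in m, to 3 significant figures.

8.03 m

One-way propagation = RTT/2 = 0.02675 μs.
d = s × t = 300000000 × 2.675e-08 = 8.03 m.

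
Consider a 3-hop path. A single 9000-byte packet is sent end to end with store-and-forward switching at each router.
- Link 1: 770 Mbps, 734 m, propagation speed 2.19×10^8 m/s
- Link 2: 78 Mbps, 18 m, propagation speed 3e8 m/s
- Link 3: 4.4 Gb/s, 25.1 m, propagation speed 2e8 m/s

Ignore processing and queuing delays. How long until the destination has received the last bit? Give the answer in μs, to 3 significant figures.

1040 μs

L = 9000 × 8 = 72000 bits.
Transmission delays (L/R per hop): 93.5065, 923.077, 16.3636 μs; sum = 1032.95 μs.
Propagation delays (d/s per hop): 3.3516, 0.06, 0.1255 μs; sum = 3.5371 μs.
End-to-end = 1040 μs.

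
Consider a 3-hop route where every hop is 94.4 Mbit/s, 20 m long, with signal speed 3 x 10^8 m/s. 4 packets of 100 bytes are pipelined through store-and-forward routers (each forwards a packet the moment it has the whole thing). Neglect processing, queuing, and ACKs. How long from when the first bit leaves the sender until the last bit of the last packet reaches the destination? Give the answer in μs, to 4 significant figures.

Per-hop transmission t_tx = L/R = 800/94400000 = 8.47458 μs.
Per-hop propagation t_prop = 20/300000000 = 0.0666667 μs.
Pipeline fill: first packet needs 3·t_tx to clear all hops; remaining 3 packets each add one t_tx.
Total = (3+4-1)·t_tx + 3·t_prop = 6·8.47458 + 3·0.0666667 = 51.05 μs.

51.05 μs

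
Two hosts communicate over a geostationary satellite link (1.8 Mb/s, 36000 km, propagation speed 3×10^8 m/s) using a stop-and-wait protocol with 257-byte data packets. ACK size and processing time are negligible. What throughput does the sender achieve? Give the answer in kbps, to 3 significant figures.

t_tx = L/R = 2056/1800000 = 0.00114222 s.
t_prop = 36000000/300000000 = 0.12 s; RTT = 0.24 s.
Cycle = t_tx + RTT = 0.241142 s.
Throughput = L / cycle = 2056 / 0.241142 = 8.53 kbps.

8.53 kbps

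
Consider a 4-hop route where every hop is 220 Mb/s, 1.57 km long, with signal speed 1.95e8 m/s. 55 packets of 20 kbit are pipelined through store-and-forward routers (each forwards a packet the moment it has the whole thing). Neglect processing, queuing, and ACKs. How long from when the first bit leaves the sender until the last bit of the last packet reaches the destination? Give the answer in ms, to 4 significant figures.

Per-hop transmission t_tx = L/R = 20000/220000000 = 0.0909091 ms.
Per-hop propagation t_prop = 1570/195000000 = 0.00805128 ms.
Pipeline fill: first packet needs 4·t_tx to clear all hops; remaining 54 packets each add one t_tx.
Total = (4+55-1)·t_tx + 4·t_prop = 58·0.0909091 + 4·0.00805128 = 5.305 ms.

5.305 ms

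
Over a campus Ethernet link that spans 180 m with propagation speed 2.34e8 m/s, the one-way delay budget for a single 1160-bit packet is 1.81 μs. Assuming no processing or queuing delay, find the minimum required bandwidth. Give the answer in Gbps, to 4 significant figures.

1.115 Gbps

Propagation delay = 180 / 234000000 = 0.769231 μs.
Transmission budget = 1.81 − 0.769231 = 1.04077 μs.
R ≥ L / t_tx = 1160 bits / 1.04077e-06 s = 1.115 Gbps.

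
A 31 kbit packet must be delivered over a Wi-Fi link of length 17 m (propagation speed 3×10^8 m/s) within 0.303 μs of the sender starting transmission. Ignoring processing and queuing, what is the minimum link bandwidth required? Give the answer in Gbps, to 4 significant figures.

Propagation delay = 17 / 300000000 = 0.0566667 μs.
Transmission budget = 0.303 − 0.0566667 = 0.246333 μs.
R ≥ L / t_tx = 31000 bits / 2.46333e-07 s = 125.8 Gbps.

125.8 Gbps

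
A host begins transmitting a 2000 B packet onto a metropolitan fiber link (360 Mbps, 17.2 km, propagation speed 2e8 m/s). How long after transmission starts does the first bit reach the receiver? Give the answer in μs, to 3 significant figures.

86.0 μs

First bit experiences only propagation delay: d/s = 17200/200000000 = 86.0 μs.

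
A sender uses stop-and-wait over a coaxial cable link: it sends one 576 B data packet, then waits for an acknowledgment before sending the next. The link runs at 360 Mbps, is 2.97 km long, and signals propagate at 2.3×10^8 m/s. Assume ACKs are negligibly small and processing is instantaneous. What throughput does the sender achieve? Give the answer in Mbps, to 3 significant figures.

119 Mbps

t_tx = L/R = 4608/360000000 = 1.28e-05 s.
t_prop = 2970/2.3e+08 = 1.2913e-05 s; RTT = 2.58261e-05 s.
Cycle = t_tx + RTT = 3.86261e-05 s.
Throughput = L / cycle = 4608 / 3.86261e-05 = 119 Mbps.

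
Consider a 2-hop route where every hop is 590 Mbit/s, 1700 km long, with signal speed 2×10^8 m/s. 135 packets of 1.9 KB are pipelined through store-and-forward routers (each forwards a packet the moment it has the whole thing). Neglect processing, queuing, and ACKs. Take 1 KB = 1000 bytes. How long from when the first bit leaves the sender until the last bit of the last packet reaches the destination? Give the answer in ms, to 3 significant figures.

Per-hop transmission t_tx = L/R = 15200/590000000 = 0.0257627 ms.
Per-hop propagation t_prop = 1700000/200000000 = 8.5 ms.
Pipeline fill: first packet needs 2·t_tx to clear all hops; remaining 134 packets each add one t_tx.
Total = (2+135-1)·t_tx + 2·t_prop = 136·0.0257627 + 2·8.5 = 20.5 ms.

20.5 ms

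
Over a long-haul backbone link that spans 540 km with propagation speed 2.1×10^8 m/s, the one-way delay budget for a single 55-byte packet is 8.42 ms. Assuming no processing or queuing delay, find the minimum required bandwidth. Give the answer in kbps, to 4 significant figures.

75.23 kbps

L = 440 bits.
Propagation delay = 540000 / 210000000 = 2.57143 ms.
Transmission budget = 8.42 − 2.57143 = 5.84857 ms.
R ≥ L / t_tx = 440 bits / 0.00584857 s = 75.23 kbps.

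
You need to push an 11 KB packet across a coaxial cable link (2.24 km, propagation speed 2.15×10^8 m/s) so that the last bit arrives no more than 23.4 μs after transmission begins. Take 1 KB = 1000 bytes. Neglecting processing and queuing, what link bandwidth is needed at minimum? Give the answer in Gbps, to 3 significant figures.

6.78 Gbps

L = 88000 bits.
Propagation delay = 2240 / 215000000 = 10.4186 μs.
Transmission budget = 23.4 − 10.4186 = 12.9814 μs.
R ≥ L / t_tx = 88000 bits / 1.29814e-05 s = 6.78 Gbps.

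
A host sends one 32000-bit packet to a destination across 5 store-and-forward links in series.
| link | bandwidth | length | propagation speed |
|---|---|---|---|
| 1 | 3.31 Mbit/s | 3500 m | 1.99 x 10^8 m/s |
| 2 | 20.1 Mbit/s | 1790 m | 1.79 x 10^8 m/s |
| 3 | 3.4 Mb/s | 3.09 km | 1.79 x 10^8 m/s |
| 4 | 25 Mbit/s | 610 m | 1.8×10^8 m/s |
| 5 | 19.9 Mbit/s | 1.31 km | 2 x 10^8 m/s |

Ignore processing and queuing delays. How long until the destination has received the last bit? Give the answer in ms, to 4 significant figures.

Transmission delays (L/R per hop): 9.66767, 1.59204, 9.41176, 1.28, 1.60804 ms; sum = 23.5595 ms.
Propagation delays (d/s per hop): 0.0175879, 0.01, 0.0172626, 0.00338889, 0.00655 ms; sum = 0.0547894 ms.
End-to-end = 23.61 ms.

23.61 ms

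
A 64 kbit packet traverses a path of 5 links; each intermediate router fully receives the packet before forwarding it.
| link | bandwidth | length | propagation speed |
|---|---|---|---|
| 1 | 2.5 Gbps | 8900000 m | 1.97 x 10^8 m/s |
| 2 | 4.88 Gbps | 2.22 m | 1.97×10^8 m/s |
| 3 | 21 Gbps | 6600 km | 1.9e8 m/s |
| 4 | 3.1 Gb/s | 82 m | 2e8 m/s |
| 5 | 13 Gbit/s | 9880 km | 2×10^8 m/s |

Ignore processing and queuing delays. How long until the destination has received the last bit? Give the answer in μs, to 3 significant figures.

L = 64000 bits.
Transmission delays (L/R per hop): 25.6, 13.1148, 3.04762, 20.6452, 4.92308 μs; sum = 67.3306 μs.
Propagation delays (d/s per hop): 45177.7, 0.011269, 34736.8, 0.41, 49400 μs; sum = 129315 μs.
End-to-end = 129000 μs.

129000 μs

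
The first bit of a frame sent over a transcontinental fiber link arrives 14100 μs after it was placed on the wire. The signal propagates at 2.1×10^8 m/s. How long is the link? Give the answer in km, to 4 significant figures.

d = s × t_prop = 210000000 × 0.0141 = 2961 km.

2961 km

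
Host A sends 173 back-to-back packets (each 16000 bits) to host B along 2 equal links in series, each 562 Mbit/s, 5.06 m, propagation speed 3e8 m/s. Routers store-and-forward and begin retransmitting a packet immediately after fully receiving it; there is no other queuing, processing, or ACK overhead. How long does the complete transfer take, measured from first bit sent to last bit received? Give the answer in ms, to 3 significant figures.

Per-hop transmission t_tx = L/R = 16000/562000000 = 0.0284698 ms.
Per-hop propagation t_prop = 5.06/300000000 = 1.68667e-05 ms.
Pipeline fill: first packet needs 2·t_tx to clear all hops; remaining 172 packets each add one t_tx.
Total = (2+173-1)·t_tx + 2·t_prop = 174·0.0284698 + 2·1.68667e-05 = 4.95 ms.

4.95 ms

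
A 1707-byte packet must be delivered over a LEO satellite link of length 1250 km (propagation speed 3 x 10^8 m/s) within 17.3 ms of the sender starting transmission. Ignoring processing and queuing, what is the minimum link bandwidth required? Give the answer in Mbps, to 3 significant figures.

L = 13656 bits.
Propagation delay = 1250000 / 300000000 = 4.16667 ms.
Transmission budget = 17.3 − 4.16667 = 13.1333 ms.
R ≥ L / t_tx = 13656 bits / 0.0131333 s = 1.04 Mbps.

1.04 Mbps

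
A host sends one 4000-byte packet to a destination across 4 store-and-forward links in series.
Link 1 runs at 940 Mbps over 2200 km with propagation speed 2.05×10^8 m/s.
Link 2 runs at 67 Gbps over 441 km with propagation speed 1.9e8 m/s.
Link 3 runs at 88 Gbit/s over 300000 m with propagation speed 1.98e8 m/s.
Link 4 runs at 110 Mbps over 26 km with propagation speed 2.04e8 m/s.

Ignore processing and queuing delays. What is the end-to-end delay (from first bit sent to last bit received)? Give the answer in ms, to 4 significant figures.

L = 4000 × 8 = 32000 bits.
Transmission delays (L/R per hop): 0.0340426, 0.000477612, 0.000363636, 0.290909 ms; sum = 0.325793 ms.
Propagation delays (d/s per hop): 10.7317, 2.32105, 1.51515, 0.127451 ms; sum = 14.6954 ms.
End-to-end = 15.02 ms.

15.02 ms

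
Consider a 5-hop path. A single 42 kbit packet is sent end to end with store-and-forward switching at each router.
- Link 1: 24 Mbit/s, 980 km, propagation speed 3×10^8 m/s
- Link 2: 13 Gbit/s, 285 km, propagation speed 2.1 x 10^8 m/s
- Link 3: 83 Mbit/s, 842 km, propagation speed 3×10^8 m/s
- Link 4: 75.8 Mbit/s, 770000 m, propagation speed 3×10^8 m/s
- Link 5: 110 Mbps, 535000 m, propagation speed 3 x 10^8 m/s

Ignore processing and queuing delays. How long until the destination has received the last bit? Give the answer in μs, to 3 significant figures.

15000 μs

L = 42000 bits.
Transmission delays (L/R per hop): 1750, 3.23077, 506.024, 554.09, 381.818 μs; sum = 3195.16 μs.
Propagation delays (d/s per hop): 3266.67, 1357.14, 2806.67, 2566.67, 1783.33 μs; sum = 11780.5 μs.
End-to-end = 15000 μs.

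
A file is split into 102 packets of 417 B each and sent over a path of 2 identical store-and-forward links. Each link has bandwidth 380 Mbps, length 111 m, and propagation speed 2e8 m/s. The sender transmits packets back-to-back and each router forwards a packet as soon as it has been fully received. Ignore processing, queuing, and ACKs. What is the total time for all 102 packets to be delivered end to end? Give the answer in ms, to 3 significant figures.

Per-hop transmission t_tx = L/R = 3336/380000000 = 0.00877895 ms.
Per-hop propagation t_prop = 111/200000000 = 0.000555 ms.
Pipeline fill: first packet needs 2·t_tx to clear all hops; remaining 101 packets each add one t_tx.
Total = (2+102-1)·t_tx + 2·t_prop = 103·0.00877895 + 2·0.000555 = 0.905 ms.

0.905 ms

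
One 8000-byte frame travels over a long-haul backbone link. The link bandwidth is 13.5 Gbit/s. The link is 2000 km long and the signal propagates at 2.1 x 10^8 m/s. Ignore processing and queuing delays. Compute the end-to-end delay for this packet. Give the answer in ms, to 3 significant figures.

L = 8000 × 8 = 64000 bits.
Transmission delay = L/R = 64000 / 13500000000 = 0.00474074 ms.
Propagation delay = d/s = 2000000 m / 210000000 m/s = 9.52381 ms.
Total = 9.53 ms.

9.53 ms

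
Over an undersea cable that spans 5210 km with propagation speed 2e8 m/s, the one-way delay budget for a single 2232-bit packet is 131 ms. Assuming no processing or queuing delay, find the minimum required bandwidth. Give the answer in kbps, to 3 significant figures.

Propagation delay = 5210000 / 200000000 = 26.05 ms.
Transmission budget = 131 − 26.05 = 104.95 ms.
R ≥ L / t_tx = 2232 bits / 0.10495 s = 21.3 kbps.

21.3 kbps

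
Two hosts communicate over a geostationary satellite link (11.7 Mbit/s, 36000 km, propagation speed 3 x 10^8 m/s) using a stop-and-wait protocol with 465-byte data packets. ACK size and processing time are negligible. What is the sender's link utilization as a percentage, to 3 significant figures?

t_tx = L/R = 3720/11700000 = 0.000317949 s.
t_prop = 36000000/300000000 = 0.12 s; RTT = 0.24 s.
Cycle = t_tx + RTT = 0.240318 s.
Utilization = t_tx / cycle = 0.000317949/0.240318 = 0.132 %.

0.132 %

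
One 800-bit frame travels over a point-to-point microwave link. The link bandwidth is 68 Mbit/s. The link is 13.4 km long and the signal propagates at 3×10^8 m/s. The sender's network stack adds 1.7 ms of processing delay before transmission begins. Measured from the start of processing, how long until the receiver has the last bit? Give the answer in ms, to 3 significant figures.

Transmission delay = L/R = 800 / 68000000 = 0.0117647 ms.
Propagation delay = d/s = 13400 m / 300000000 m/s = 0.0446667 ms.
Plus processing delay 1.7 ms = 1.7 ms.
Total = 1.76 ms.

1.76 ms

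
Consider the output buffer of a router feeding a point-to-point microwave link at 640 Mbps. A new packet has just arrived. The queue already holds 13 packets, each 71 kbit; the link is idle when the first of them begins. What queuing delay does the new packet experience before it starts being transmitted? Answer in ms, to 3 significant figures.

Each queued packet: L/R = 71000/640000000 = 0.110938 ms.
13 queued → 1.44219 ms.
Queuing delay = 1.44 ms.

1.44 ms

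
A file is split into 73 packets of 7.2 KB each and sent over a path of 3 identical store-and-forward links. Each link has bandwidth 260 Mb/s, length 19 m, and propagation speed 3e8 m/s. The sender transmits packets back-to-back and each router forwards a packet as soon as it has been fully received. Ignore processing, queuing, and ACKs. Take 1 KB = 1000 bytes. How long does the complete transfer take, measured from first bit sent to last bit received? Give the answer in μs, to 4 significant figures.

16620 μs

Per-hop transmission t_tx = L/R = 57600/260000000 = 221.538 μs.
Per-hop propagation t_prop = 19/300000000 = 0.0633333 μs.
Pipeline fill: first packet needs 3·t_tx to clear all hops; remaining 72 packets each add one t_tx.
Total = (3+73-1)·t_tx + 3·t_prop = 75·221.538 + 3·0.0633333 = 16620 μs.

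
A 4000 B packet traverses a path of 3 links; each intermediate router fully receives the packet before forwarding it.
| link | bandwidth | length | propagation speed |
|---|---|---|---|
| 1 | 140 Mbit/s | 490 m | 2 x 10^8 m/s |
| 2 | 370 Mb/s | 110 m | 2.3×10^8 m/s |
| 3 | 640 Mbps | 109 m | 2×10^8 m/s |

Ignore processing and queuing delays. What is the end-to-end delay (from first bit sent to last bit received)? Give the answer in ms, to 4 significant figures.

0.3685 ms

L = 4000 × 8 = 32000 bits.
Transmission delays (L/R per hop): 0.228571, 0.0864865, 0.05 ms; sum = 0.365058 ms.
Propagation delays (d/s per hop): 0.00245, 0.000478261, 0.000545 ms; sum = 0.00347326 ms.
End-to-end = 0.3685 ms.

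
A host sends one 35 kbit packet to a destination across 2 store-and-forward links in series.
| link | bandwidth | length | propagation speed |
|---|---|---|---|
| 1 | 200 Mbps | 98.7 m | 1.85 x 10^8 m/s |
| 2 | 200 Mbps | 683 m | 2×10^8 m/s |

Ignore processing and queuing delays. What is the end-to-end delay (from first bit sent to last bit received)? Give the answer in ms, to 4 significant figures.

0.3539 ms

L = 35000 bits.
Transmission delay per hop = L/R = 35000/200000000 = 0.175 ms; 2 hops → 0.35 ms.
Propagation delays (d/s per hop): 0.000533514, 0.003415 ms; sum = 0.00394851 ms.
End-to-end = 0.3539 ms.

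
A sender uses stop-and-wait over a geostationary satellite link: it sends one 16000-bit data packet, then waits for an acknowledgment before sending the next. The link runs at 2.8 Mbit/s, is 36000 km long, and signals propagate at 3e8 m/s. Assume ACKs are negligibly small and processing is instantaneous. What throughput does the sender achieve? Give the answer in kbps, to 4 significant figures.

t_tx = L/R = 16000/2800000 = 0.00571429 s.
t_prop = 36000000/300000000 = 0.12 s; RTT = 0.24 s.
Cycle = t_tx + RTT = 0.245714 s.
Throughput = L / cycle = 16000 / 0.245714 = 65.12 kbps.

65.12 kbps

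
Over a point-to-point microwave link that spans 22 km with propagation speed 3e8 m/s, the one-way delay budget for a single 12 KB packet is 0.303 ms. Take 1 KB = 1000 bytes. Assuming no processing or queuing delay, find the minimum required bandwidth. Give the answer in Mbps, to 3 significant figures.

L = 96000 bits.
Propagation delay = 22000 / 300000000 = 0.0733333 ms.
Transmission budget = 0.303 − 0.0733333 = 0.229667 ms.
R ≥ L / t_tx = 96000 bits / 0.000229667 s = 418 Mbps.

418 Mbps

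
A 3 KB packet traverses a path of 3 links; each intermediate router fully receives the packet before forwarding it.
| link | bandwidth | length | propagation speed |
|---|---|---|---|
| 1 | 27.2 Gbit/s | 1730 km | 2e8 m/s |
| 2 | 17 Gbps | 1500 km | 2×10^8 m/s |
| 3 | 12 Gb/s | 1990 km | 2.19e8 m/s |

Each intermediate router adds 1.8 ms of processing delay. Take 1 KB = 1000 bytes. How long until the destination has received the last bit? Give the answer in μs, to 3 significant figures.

28800 μs

L = 24000 bits.
Transmission delays (L/R per hop): 0.882353, 1.41176, 2 μs; sum = 4.29412 μs.
Propagation delays (d/s per hop): 8650, 7500, 9086.76 μs; sum = 25236.8 μs.
Processing at 2 router(s): 2 × 1.8 ms = 3600 μs.
End-to-end = 28800 μs.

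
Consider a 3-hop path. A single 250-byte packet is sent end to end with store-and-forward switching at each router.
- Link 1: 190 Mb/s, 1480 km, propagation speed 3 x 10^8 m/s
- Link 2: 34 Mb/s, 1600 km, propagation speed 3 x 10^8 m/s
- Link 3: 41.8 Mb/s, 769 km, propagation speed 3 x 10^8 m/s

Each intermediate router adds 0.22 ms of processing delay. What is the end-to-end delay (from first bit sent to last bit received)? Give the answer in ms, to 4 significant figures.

13.39 ms

L = 250 × 8 = 2000 bits.
Transmission delays (L/R per hop): 0.0105263, 0.0588235, 0.0478469 ms; sum = 0.117197 ms.
Propagation delays (d/s per hop): 4.93333, 5.33333, 2.56333 ms; sum = 12.83 ms.
Processing at 2 router(s): 2 × 0.22 ms = 0.44 ms.
End-to-end = 13.39 ms.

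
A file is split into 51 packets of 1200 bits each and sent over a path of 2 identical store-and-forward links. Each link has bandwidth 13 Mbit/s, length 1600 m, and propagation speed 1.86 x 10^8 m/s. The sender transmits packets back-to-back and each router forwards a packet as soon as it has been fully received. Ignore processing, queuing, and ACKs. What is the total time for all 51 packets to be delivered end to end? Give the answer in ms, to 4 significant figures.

4.817 ms

Per-hop transmission t_tx = L/R = 1200/13000000 = 0.0923077 ms.
Per-hop propagation t_prop = 1600/186000000 = 0.00860215 ms.
Pipeline fill: first packet needs 2·t_tx to clear all hops; remaining 50 packets each add one t_tx.
Total = (2+51-1)·t_tx + 2·t_prop = 52·0.0923077 + 2·0.00860215 = 4.817 ms.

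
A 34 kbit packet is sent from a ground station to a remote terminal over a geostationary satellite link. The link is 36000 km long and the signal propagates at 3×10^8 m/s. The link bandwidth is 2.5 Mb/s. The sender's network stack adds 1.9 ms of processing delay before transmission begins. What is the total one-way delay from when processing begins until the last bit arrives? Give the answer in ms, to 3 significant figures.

136 ms

L = 34000 bits.
Transmission delay = L/R = 34000 / 2500000 = 13.6 ms.
Propagation delay = d/s = 36000000 m / 300000000 m/s = 120 ms.
Plus processing delay 1.9 ms = 1.9 ms.
Total = 136 ms.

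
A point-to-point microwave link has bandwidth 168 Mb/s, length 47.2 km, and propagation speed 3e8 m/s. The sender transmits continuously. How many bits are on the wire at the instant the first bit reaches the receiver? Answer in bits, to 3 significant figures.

26400 bits

Propagation delay = 47200 / 300000000 = 0.000157333 s.
BDP = R × t_prop = 168000000 × 0.000157333 = 26432 bits.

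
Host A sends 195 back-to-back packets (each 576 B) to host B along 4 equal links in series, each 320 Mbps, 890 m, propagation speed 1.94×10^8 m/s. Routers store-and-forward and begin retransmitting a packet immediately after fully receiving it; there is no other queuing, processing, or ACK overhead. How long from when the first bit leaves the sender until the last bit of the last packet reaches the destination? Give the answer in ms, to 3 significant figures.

Per-hop transmission t_tx = L/R = 4608/320000000 = 0.0144 ms.
Per-hop propagation t_prop = 890/194000000 = 0.00458763 ms.
Pipeline fill: first packet needs 4·t_tx to clear all hops; remaining 194 packets each add one t_tx.
Total = (4+195-1)·t_tx + 4·t_prop = 198·0.0144 + 4·0.00458763 = 2.87 ms.

2.87 ms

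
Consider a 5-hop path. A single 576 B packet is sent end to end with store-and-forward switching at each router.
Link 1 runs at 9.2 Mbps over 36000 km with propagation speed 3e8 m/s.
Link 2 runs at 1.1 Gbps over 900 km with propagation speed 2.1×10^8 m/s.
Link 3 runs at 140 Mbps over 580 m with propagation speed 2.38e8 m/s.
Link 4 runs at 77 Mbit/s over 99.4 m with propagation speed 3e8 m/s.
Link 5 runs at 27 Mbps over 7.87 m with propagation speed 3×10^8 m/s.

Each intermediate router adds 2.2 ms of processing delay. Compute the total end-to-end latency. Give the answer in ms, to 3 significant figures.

L = 576 × 8 = 4608 bits.
Transmission delays (L/R per hop): 0.50087, 0.00418909, 0.0329143, 0.0598442, 0.170667 ms; sum = 0.768484 ms.
Propagation delays (d/s per hop): 120, 4.28571, 0.00243697, 0.000331333, 2.62333e-05 ms; sum = 124.289 ms.
Processing at 4 router(s): 4 × 2.2 ms = 8.8 ms.
End-to-end = 134 ms.

134 ms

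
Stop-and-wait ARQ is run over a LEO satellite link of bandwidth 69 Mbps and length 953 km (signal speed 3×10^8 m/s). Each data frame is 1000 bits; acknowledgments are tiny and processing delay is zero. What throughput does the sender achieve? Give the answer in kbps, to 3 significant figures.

t_tx = L/R = 1000/69000000 = 1.44928e-05 s.
t_prop = 953000/300000000 = 0.00317667 s; RTT = 0.00635333 s.
Cycle = t_tx + RTT = 0.00636783 s.
Throughput = L / cycle = 1000 / 0.00636783 = 157 kbps.

157 kbps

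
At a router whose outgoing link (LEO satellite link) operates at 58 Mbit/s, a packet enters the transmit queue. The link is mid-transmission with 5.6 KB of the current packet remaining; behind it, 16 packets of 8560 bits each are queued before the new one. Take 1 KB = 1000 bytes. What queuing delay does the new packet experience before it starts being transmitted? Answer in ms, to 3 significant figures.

3.13 ms

Each queued packet: L/R = 8560/58000000 = 0.147586 ms.
16 queued → 2.36138 ms.
Plus remaining 44800 bits of current packet: 0.772414 ms.
Queuing delay = 3.13 ms.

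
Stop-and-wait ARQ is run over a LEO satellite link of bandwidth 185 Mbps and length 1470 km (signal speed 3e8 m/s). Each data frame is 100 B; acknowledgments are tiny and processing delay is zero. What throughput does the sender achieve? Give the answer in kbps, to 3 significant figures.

81.6 kbps

t_tx = L/R = 800/185000000 = 4.32432e-06 s.
t_prop = 1470000/300000000 = 0.0049 s; RTT = 0.0098 s.
Cycle = t_tx + RTT = 0.00980432 s.
Throughput = L / cycle = 800 / 0.00980432 = 81.6 kbps.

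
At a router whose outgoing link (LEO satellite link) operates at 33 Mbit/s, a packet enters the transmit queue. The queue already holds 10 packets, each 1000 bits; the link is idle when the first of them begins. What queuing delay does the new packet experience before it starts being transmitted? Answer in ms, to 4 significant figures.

0.3030 ms

Each queued packet: L/R = 1000/33000000 = 0.030303 ms.
10 queued → 0.30303 ms.
Queuing delay = 0.3030 ms.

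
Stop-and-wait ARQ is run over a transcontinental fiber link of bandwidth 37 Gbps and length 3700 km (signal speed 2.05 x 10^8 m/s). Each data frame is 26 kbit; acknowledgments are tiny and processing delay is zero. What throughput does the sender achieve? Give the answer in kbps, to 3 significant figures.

720 kbps

t_tx = L/R = 26000/37000000000 = 7.02703e-07 s.
t_prop = 3700000/2.05e+08 = 0.0180488 s; RTT = 0.0360976 s.
Cycle = t_tx + RTT = 0.0360983 s.
Throughput = L / cycle = 26000 / 0.0360983 = 720 kbps.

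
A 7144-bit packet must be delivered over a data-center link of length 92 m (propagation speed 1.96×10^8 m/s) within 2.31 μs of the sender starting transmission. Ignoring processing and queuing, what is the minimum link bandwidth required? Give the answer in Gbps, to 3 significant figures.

3.88 Gbps

Propagation delay = 92 / 196000000 = 0.469388 μs.
Transmission budget = 2.31 − 0.469388 = 1.84061 μs.
R ≥ L / t_tx = 7144 bits / 1.84061e-06 s = 3.88 Gbps.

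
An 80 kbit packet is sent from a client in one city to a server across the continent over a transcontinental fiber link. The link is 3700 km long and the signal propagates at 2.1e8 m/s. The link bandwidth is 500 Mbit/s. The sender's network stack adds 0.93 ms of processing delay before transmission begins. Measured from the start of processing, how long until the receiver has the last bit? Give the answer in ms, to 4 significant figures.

18.71 ms

L = 80000 bits.
Transmission delay = L/R = 80000 / 500000000 = 0.16 ms.
Propagation delay = d/s = 3700000 m / 210000000 m/s = 17.619 ms.
Plus processing delay 0.93 ms = 0.93 ms.
Total = 18.71 ms.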